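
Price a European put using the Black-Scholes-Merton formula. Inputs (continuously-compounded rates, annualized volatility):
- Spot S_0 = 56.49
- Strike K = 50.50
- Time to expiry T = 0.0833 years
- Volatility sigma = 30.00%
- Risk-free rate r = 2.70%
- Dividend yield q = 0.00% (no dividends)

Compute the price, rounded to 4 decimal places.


Answer: Price = 0.2012

Derivation:
d1 = (ln(S/K) + (r - q + 0.5*sigma^2) * T) / (sigma * sqrt(T)) = 1.36383435
d2 = d1 - sigma * sqrt(T) = 1.27724914
exp(-rT) = 0.99775343; exp(-qT) = 1.00000000
P = K * exp(-rT) * N(-d2) - S_0 * exp(-qT) * N(-d1)
N(-d1) = 0.08630985; N(-d2) = 0.10075715
P = 50.5000 * 0.99775343 * 0.10075715 - 56.4900 * 1.00000000 * 0.08630985 = 0.2012


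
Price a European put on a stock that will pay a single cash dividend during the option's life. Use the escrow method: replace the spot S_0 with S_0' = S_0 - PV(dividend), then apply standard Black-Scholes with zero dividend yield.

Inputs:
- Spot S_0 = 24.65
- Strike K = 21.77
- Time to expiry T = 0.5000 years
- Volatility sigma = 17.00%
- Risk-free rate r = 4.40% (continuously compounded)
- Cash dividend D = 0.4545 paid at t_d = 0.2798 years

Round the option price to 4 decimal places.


PV(D) = D * exp(-r * t_d) = 0.4545 * 0.98776427 = 0.44893886
S_0' = S_0 - PV(D) = 24.6500 - 0.44893886 = 24.20106114
d1 = (ln(S_0'/K) + (r + sigma^2/2)*T) / (sigma*sqrt(T)) = 1.12378905
d2 = d1 - sigma*sqrt(T) = 1.00358090
exp(-rT) = 0.97824024
N(-d1) = 0.13055126; N(-d2) = 0.15779033
P = K * exp(-rT) * N(-d2) - S_0' * N(-d1) = 21.7700 * 0.97824024 * 0.15779033 - 24.20106114 * 0.13055126 = 0.2009

Answer: Price = 0.2009


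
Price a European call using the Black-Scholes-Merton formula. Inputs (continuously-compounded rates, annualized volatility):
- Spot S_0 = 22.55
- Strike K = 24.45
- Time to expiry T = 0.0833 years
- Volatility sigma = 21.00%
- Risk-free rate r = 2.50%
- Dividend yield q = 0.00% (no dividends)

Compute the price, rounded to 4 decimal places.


d1 = (ln(S/K) + (r - q + 0.5*sigma^2) * T) / (sigma * sqrt(T)) = -1.27002683
d2 = d1 - sigma * sqrt(T) = -1.33063648
exp(-rT) = 0.99791967; exp(-qT) = 1.00000000
C = S_0 * exp(-qT) * N(d1) - K * exp(-rT) * N(d2)
N(d1) = 0.10203754; N(d2) = 0.09165433
C = 22.5500 * 1.00000000 * 0.10203754 - 24.4500 * 0.99791967 * 0.09165433 = 0.0647

Answer: Price = 0.0647


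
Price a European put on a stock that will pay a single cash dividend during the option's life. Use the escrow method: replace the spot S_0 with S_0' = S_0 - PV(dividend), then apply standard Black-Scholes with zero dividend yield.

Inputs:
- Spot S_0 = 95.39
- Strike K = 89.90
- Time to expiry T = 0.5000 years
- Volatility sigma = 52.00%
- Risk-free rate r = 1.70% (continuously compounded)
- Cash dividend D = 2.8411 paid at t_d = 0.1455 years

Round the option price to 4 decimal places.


Answer: Price = 11.6117

Derivation:
PV(D) = D * exp(-r * t_d) = 2.8411 * 0.99752956 = 2.83408122
S_0' = S_0 - PV(D) = 95.3900 - 2.83408122 = 92.55591878
d1 = (ln(S_0'/K) + (r + sigma^2/2)*T) / (sigma*sqrt(T)) = 0.28614721
d2 = d1 - sigma*sqrt(T) = -0.08154832
exp(-rT) = 0.99153602
N(-d1) = 0.38738269; N(-d2) = 0.53249705
P = K * exp(-rT) * N(-d2) - S_0' * N(-d1) = 89.9000 * 0.99153602 * 0.53249705 - 92.55591878 * 0.38738269 = 11.6117


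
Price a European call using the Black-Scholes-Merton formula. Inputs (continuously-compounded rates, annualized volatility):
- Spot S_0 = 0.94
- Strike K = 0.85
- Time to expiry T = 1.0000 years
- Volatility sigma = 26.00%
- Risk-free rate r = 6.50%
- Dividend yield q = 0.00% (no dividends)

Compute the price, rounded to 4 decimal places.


Answer: Price = 0.1790

Derivation:
d1 = (ln(S/K) + (r - q + 0.5*sigma^2) * T) / (sigma * sqrt(T)) = 0.76709048
d2 = d1 - sigma * sqrt(T) = 0.50709048
exp(-rT) = 0.93706746; exp(-qT) = 1.00000000
C = S_0 * exp(-qT) * N(d1) - K * exp(-rT) * N(d2)
N(d1) = 0.77848614; N(d2) = 0.69395433
C = 0.9400 * 1.00000000 * 0.77848614 - 0.8500 * 0.93706746 * 0.69395433 = 0.1790


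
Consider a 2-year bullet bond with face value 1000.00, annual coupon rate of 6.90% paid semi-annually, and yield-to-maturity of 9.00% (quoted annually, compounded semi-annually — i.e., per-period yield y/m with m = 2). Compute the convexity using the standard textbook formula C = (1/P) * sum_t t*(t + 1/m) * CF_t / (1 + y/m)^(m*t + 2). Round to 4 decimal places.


Answer: Convexity = 4.2745

Derivation:
Coupon per period c = face * coupon_rate / m = 34.500000
Periods per year m = 2; per-period yield y/m = 0.045000
Number of cashflows N = 4
Cashflows (t years, CF_t, discount factor 1/(1+y/m)^(m*t), PV):
  t = 0.5000: CF_t = 34.500000, DF = 0.956938, PV = 33.014354
  t = 1.0000: CF_t = 34.500000, DF = 0.915730, PV = 31.592683
  t = 1.5000: CF_t = 34.500000, DF = 0.876297, PV = 30.232233
  t = 2.0000: CF_t = 1034.500000, DF = 0.838561, PV = 867.491710
Price P = sum_t PV_t = 962.330980
Convexity numerator sum_t t*(t + 1/m) * CF_t / (1+y/m)^(m*t + 2):
  t = 0.5000: term = 15.116116
  t = 1.0000: term = 43.395550
  t = 1.5000: term = 83.053683
  t = 2.0000: term = 3971.940706
Convexity = (1/P) * sum = 4113.506056 / 962.330980 = 4.274523


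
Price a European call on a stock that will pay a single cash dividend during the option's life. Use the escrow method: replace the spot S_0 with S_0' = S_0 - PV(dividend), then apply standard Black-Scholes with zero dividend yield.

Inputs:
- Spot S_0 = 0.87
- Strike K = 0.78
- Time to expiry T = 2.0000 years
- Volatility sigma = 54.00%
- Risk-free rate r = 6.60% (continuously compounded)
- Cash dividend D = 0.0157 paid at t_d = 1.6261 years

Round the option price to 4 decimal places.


PV(D) = D * exp(-r * t_d) = 0.0157 * 0.89823586 = 0.01410230
S_0' = S_0 - PV(D) = 0.8700 - 0.01410230 = 0.85589770
d1 = (ln(S_0'/K) + (r + sigma^2/2)*T) / (sigma*sqrt(T)) = 0.67627815
d2 = d1 - sigma*sqrt(T) = -0.08739717
exp(-rT) = 0.87634100
N(d1) = 0.75056797; N(d2) = 0.46517791
C = S_0' * N(d1) - K * exp(-rT) * N(d2) = 0.85589770 * 0.75056797 - 0.7800 * 0.87634100 * 0.46517791 = 0.3244

Answer: Price = 0.3244


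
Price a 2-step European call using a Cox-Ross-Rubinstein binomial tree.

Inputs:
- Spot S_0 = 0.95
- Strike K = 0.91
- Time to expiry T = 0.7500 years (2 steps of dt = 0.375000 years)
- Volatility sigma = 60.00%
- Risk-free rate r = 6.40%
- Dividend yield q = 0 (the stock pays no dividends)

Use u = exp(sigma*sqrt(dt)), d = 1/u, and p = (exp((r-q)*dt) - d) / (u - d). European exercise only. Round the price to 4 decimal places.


dt = T/N = 0.375000
u = exp(sigma*sqrt(dt)) = 1.444009; d = 1/u = 0.692516
p = (exp((r-q)*dt) - d) / (u - d) = 0.441486
Discount per step: exp(-r*dt) = 0.976286
Stock lattice S(k, i) with i counting down-moves:
  k=0: S(0,0) = 0.9500
  k=1: S(1,0) = 1.3718; S(1,1) = 0.6579
  k=2: S(2,0) = 1.9809; S(2,1) = 0.9500; S(2,2) = 0.4556
Terminal payoffs V(N, i) = max(S_T - K, 0):
  V(2,0) = 1.070905; V(2,1) = 0.040000; V(2,2) = 0.000000
Backward induction: V(k, i) = exp(-r*dt) * [p * V(k+1, i) + (1-p) * V(k+1, i+1)].
  V(1,0) = exp(-r*dt) * [p*1.070905 + (1-p)*0.040000] = 0.483389
  V(1,1) = exp(-r*dt) * [p*0.040000 + (1-p)*0.000000] = 0.017241
  V(0,0) = exp(-r*dt) * [p*0.483389 + (1-p)*0.017241] = 0.217750

Answer: Price = V(0,0) = 0.2177


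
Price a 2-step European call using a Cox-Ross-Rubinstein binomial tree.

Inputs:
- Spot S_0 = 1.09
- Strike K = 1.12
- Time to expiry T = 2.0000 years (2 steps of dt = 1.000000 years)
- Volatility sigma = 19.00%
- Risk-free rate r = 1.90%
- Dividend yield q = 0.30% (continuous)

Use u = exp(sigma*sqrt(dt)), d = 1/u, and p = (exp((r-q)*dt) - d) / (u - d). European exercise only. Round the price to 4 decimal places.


Answer: Price = V(0,0) = 0.1117

Derivation:
dt = T/N = 1.000000
u = exp(sigma*sqrt(dt)) = 1.209250; d = 1/u = 0.826959
p = (exp((r-q)*dt) - d) / (u - d) = 0.494832
Discount per step: exp(-r*dt) = 0.981179
Stock lattice S(k, i) with i counting down-moves:
  k=0: S(0,0) = 1.0900
  k=1: S(1,0) = 1.3181; S(1,1) = 0.9014
  k=2: S(2,0) = 1.5939; S(2,1) = 1.0900; S(2,2) = 0.7454
Terminal payoffs V(N, i) = max(S_T - K, 0):
  V(2,0) = 0.473890; V(2,1) = 0.000000; V(2,2) = 0.000000
Backward induction: V(k, i) = exp(-r*dt) * [p * V(k+1, i) + (1-p) * V(k+1, i+1)].
  V(1,0) = exp(-r*dt) * [p*0.473890 + (1-p)*0.000000] = 0.230083
  V(1,1) = exp(-r*dt) * [p*0.000000 + (1-p)*0.000000] = 0.000000
  V(0,0) = exp(-r*dt) * [p*0.230083 + (1-p)*0.000000] = 0.111709


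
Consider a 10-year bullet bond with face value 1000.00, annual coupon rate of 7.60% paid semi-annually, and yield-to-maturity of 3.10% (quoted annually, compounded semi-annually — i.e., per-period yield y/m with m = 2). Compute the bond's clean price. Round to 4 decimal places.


Coupon per period c = face * coupon_rate / m = 38.000000
Periods per year m = 2; per-period yield y/m = 0.015500
Number of cashflows N = 20
Cashflows (t years, CF_t, discount factor 1/(1+y/m)^(m*t), PV):
  t = 0.5000: CF_t = 38.000000, DF = 0.984737, PV = 37.419990
  t = 1.0000: CF_t = 38.000000, DF = 0.969706, PV = 36.848833
  t = 1.5000: CF_t = 38.000000, DF = 0.954905, PV = 36.286394
  t = 2.0000: CF_t = 38.000000, DF = 0.940330, PV = 35.732540
  t = 2.5000: CF_t = 38.000000, DF = 0.925977, PV = 35.187139
  t = 3.0000: CF_t = 38.000000, DF = 0.911844, PV = 34.650063
  t = 3.5000: CF_t = 38.000000, DF = 0.897926, PV = 34.121185
  t = 4.0000: CF_t = 38.000000, DF = 0.884220, PV = 33.600379
  t = 4.5000: CF_t = 38.000000, DF = 0.870724, PV = 33.087522
  t = 5.0000: CF_t = 38.000000, DF = 0.857434, PV = 32.582494
  t = 5.5000: CF_t = 38.000000, DF = 0.844347, PV = 32.085173
  t = 6.0000: CF_t = 38.000000, DF = 0.831459, PV = 31.595444
  t = 6.5000: CF_t = 38.000000, DF = 0.818768, PV = 31.113190
  t = 7.0000: CF_t = 38.000000, DF = 0.806271, PV = 30.638296
  t = 7.5000: CF_t = 38.000000, DF = 0.793964, PV = 30.170651
  t = 8.0000: CF_t = 38.000000, DF = 0.781846, PV = 29.710144
  t = 8.5000: CF_t = 38.000000, DF = 0.769912, PV = 29.256665
  t = 9.0000: CF_t = 38.000000, DF = 0.758161, PV = 28.810109
  t = 9.5000: CF_t = 38.000000, DF = 0.746589, PV = 28.370368
  t = 10.0000: CF_t = 1038.000000, DF = 0.735193, PV = 763.130478
Price P = sum_t PV_t = 1384.397057

Answer: Price = 1384.3971


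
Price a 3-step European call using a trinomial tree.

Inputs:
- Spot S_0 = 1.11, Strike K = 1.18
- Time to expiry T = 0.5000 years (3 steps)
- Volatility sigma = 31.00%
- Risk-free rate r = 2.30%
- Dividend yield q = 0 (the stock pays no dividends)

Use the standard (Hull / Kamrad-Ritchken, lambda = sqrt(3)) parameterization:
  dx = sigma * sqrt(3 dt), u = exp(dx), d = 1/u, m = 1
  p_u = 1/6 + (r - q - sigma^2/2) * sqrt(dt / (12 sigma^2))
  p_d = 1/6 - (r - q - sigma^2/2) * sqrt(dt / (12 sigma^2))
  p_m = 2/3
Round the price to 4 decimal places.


Answer: Price = V(0,0) = 0.0746

Derivation:
dt = T/N = 0.166667; dx = sigma*sqrt(3*dt) = 0.219203
u = exp(dx) = 1.245084; d = 1/u = 0.803159
p_u = 0.157144, p_m = 0.666667, p_d = 0.176190
Discount per step: exp(-r*dt) = 0.996174
Stock lattice S(k, j) with j the centered position index:
  k=0: S(0,+0) = 1.1100
  k=1: S(1,-1) = 0.8915; S(1,+0) = 1.1100; S(1,+1) = 1.3820
  k=2: S(2,-2) = 0.7160; S(2,-1) = 0.8915; S(2,+0) = 1.1100; S(2,+1) = 1.3820; S(2,+2) = 1.7208
  k=3: S(3,-3) = 0.5751; S(3,-2) = 0.7160; S(3,-1) = 0.8915; S(3,+0) = 1.1100; S(3,+1) = 1.3820; S(3,+2) = 1.7208; S(3,+3) = 2.1425
Terminal payoffs V(N, j) = max(S_T - K, 0):
  V(3,-3) = 0.000000; V(3,-2) = 0.000000; V(3,-1) = 0.000000; V(3,+0) = 0.000000; V(3,+1) = 0.202043; V(3,+2) = 0.540760; V(3,+3) = 0.962491
Backward induction: V(k, j) = exp(-r*dt) * [p_u * V(k+1, j+1) + p_m * V(k+1, j) + p_d * V(k+1, j-1)]
  V(2,-2) = exp(-r*dt) * [p_u*0.000000 + p_m*0.000000 + p_d*0.000000] = 0.000000
  V(2,-1) = exp(-r*dt) * [p_u*0.000000 + p_m*0.000000 + p_d*0.000000] = 0.000000
  V(2,+0) = exp(-r*dt) * [p_u*0.202043 + p_m*0.000000 + p_d*0.000000] = 0.031628
  V(2,+1) = exp(-r*dt) * [p_u*0.540760 + p_m*0.202043 + p_d*0.000000] = 0.218832
  V(2,+2) = exp(-r*dt) * [p_u*0.962491 + p_m*0.540760 + p_d*0.202043] = 0.545260
  V(1,-1) = exp(-r*dt) * [p_u*0.031628 + p_m*0.000000 + p_d*0.000000] = 0.004951
  V(1,+0) = exp(-r*dt) * [p_u*0.218832 + p_m*0.031628 + p_d*0.000000] = 0.055261
  V(1,+1) = exp(-r*dt) * [p_u*0.545260 + p_m*0.218832 + p_d*0.031628] = 0.236237
  V(0,+0) = exp(-r*dt) * [p_u*0.236237 + p_m*0.055261 + p_d*0.004951] = 0.074550


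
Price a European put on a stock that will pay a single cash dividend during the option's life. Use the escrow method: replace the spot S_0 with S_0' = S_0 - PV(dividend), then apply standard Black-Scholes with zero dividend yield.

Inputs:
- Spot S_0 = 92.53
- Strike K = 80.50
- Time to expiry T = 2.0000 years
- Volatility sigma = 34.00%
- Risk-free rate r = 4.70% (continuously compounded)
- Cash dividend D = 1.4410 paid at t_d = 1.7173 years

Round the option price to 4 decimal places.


PV(D) = D * exp(-r * t_d) = 1.4410 * 0.92245831 = 1.32926242
S_0' = S_0 - PV(D) = 92.5300 - 1.32926242 = 91.20073758
d1 = (ln(S_0'/K) + (r + sigma^2/2)*T) / (sigma*sqrt(T)) = 0.69547238
d2 = d1 - sigma*sqrt(T) = 0.21463977
exp(-rT) = 0.91028276
N(-d1) = 0.24337966; N(-d2) = 0.41502409
P = K * exp(-rT) * N(-d2) - S_0' * N(-d1) = 80.5000 * 0.91028276 * 0.41502409 - 91.20073758 * 0.24337966 = 8.2156

Answer: Price = 8.2156


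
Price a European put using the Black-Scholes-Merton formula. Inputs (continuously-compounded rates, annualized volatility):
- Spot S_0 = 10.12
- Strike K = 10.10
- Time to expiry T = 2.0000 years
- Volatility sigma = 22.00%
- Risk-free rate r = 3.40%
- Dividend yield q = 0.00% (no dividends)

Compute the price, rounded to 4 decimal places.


Answer: Price = 0.8970

Derivation:
d1 = (ln(S/K) + (r - q + 0.5*sigma^2) * T) / (sigma * sqrt(T)) = 0.38048207
d2 = d1 - sigma * sqrt(T) = 0.06935509
exp(-rT) = 0.93426047; exp(-qT) = 1.00000000
P = K * exp(-rT) * N(-d2) - S_0 * exp(-qT) * N(-d1)
N(-d1) = 0.35179380; N(-d2) = 0.47235349
P = 10.1000 * 0.93426047 * 0.47235349 - 10.1200 * 1.00000000 * 0.35179380 = 0.8970


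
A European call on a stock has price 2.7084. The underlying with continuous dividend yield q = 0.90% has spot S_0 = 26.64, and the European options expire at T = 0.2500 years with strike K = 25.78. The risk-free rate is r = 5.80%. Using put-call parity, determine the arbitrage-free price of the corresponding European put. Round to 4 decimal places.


Put-call parity: C - P = S_0 * exp(-qT) - K * exp(-rT).
S_0 * exp(-qT) = 26.6400 * 0.99775253 = 26.58012738
K * exp(-rT) = 25.7800 * 0.98560462 = 25.40888707
P = C - S*exp(-qT) + K*exp(-rT)
P = 2.7084 - 26.58012738 + 25.40888707 = 1.5372

Answer: Put price = 1.5372


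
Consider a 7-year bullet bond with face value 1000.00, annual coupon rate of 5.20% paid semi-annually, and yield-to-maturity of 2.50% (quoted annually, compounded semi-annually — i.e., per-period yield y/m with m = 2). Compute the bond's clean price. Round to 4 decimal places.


Coupon per period c = face * coupon_rate / m = 26.000000
Periods per year m = 2; per-period yield y/m = 0.012500
Number of cashflows N = 14
Cashflows (t years, CF_t, discount factor 1/(1+y/m)^(m*t), PV):
  t = 0.5000: CF_t = 26.000000, DF = 0.987654, PV = 25.679012
  t = 1.0000: CF_t = 26.000000, DF = 0.975461, PV = 25.361988
  t = 1.5000: CF_t = 26.000000, DF = 0.963418, PV = 25.048877
  t = 2.0000: CF_t = 26.000000, DF = 0.951524, PV = 24.739631
  t = 2.5000: CF_t = 26.000000, DF = 0.939777, PV = 24.434204
  t = 3.0000: CF_t = 26.000000, DF = 0.928175, PV = 24.132547
  t = 3.5000: CF_t = 26.000000, DF = 0.916716, PV = 23.834614
  t = 4.0000: CF_t = 26.000000, DF = 0.905398, PV = 23.540360
  t = 4.5000: CF_t = 26.000000, DF = 0.894221, PV = 23.249738
  t = 5.0000: CF_t = 26.000000, DF = 0.883181, PV = 22.962704
  t = 5.5000: CF_t = 26.000000, DF = 0.872277, PV = 22.679214
  t = 6.0000: CF_t = 26.000000, DF = 0.861509, PV = 22.399224
  t = 6.5000: CF_t = 26.000000, DF = 0.850873, PV = 22.122690
  t = 7.0000: CF_t = 1026.000000, DF = 0.840368, PV = 862.217661
Price P = sum_t PV_t = 1172.402462

Answer: Price = 1172.4025


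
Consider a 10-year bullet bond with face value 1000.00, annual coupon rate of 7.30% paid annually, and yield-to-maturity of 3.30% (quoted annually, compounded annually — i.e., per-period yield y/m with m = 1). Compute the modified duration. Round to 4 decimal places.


Coupon per period c = face * coupon_rate / m = 73.000000
Periods per year m = 1; per-period yield y/m = 0.033000
Number of cashflows N = 10
Cashflows (t years, CF_t, discount factor 1/(1+y/m)^(m*t), PV):
  t = 1.0000: CF_t = 73.000000, DF = 0.968054, PV = 70.667957
  t = 2.0000: CF_t = 73.000000, DF = 0.937129, PV = 68.410414
  t = 3.0000: CF_t = 73.000000, DF = 0.907192, PV = 66.224989
  t = 4.0000: CF_t = 73.000000, DF = 0.878211, PV = 64.109380
  t = 5.0000: CF_t = 73.000000, DF = 0.850156, PV = 62.061355
  t = 6.0000: CF_t = 73.000000, DF = 0.822997, PV = 60.078756
  t = 7.0000: CF_t = 73.000000, DF = 0.796705, PV = 58.159493
  t = 8.0000: CF_t = 73.000000, DF = 0.771254, PV = 56.301542
  t = 9.0000: CF_t = 73.000000, DF = 0.746616, PV = 54.502945
  t = 10.0000: CF_t = 1073.000000, DF = 0.722764, PV = 775.526258
Price P = sum_t PV_t = 1336.043088
First compute Macaulay numerator sum_t t * PV_t:
  t * PV_t at t = 1.0000: 70.667957
  t * PV_t at t = 2.0000: 136.820828
  t * PV_t at t = 3.0000: 198.674967
  t * PV_t at t = 4.0000: 256.437518
  t * PV_t at t = 5.0000: 310.306774
  t * PV_t at t = 6.0000: 360.472536
  t * PV_t at t = 7.0000: 407.116449
  t * PV_t at t = 8.0000: 450.412334
  t * PV_t at t = 9.0000: 490.526502
  t * PV_t at t = 10.0000: 7755.262578
Macaulay duration D = 10436.698443 / 1336.043088 = 7.811648
Modified duration = D / (1 + y/m) = 7.811648 / (1 + 0.033000) = 7.562099

Answer: Modified duration = 7.5621


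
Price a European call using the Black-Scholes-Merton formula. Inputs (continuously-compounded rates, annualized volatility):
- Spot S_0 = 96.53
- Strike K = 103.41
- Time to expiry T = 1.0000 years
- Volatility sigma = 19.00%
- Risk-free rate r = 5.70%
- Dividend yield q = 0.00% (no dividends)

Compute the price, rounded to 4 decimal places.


d1 = (ln(S/K) + (r - q + 0.5*sigma^2) * T) / (sigma * sqrt(T)) = 0.03264301
d2 = d1 - sigma * sqrt(T) = -0.15735699
exp(-rT) = 0.94459407; exp(-qT) = 1.00000000
C = S_0 * exp(-qT) * N(d1) - K * exp(-rT) * N(d2)
N(d1) = 0.51302036; N(d2) = 0.43748175
C = 96.5300 * 1.00000000 * 0.51302036 - 103.4100 * 0.94459407 * 0.43748175 = 6.7884

Answer: Price = 6.7884


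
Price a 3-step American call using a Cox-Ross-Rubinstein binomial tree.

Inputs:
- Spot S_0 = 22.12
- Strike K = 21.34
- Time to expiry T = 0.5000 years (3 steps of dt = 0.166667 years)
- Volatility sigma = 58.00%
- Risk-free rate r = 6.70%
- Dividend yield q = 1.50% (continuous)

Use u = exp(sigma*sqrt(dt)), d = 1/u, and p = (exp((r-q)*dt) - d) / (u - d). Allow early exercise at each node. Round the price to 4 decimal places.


Answer: Price = V(0,0) = 4.4312

Derivation:
dt = T/N = 0.166667
u = exp(sigma*sqrt(dt)) = 1.267167; d = 1/u = 0.789162
p = (exp((r-q)*dt) - d) / (u - d) = 0.459289
Discount per step: exp(-r*dt) = 0.988895
Stock lattice S(k, i) with i counting down-moves:
  k=0: S(0,0) = 22.1200
  k=1: S(1,0) = 28.0297; S(1,1) = 17.4563
  k=2: S(2,0) = 35.5184; S(2,1) = 22.1200; S(2,2) = 13.7758
  k=3: S(3,0) = 45.0077; S(3,1) = 28.0297; S(3,2) = 17.4563; S(3,3) = 10.8713
Terminal payoffs V(N, i) = max(S_T - K, 0):
  V(3,0) = 23.667728; V(3,1) = 6.689743; V(3,2) = 0.000000; V(3,3) = 0.000000
Backward induction: V(k, i) = exp(-r*dt) * [p * V(k+1, i) + (1-p) * V(k+1, i+1)]; then take max(V_cont, immediate exercise) for American.
  V(2,0) = exp(-r*dt) * [p*23.667728 + (1-p)*6.689743] = 14.326662; exercise = 14.178376; V(2,0) = max -> 14.326662
  V(2,1) = exp(-r*dt) * [p*6.689743 + (1-p)*0.000000] = 3.038404; exercise = 0.780000; V(2,1) = max -> 3.038404
  V(2,2) = exp(-r*dt) * [p*0.000000 + (1-p)*0.000000] = 0.000000; exercise = 0.000000; V(2,2) = max -> 0.000000
  V(1,0) = exp(-r*dt) * [p*14.326662 + (1-p)*3.038404] = 8.131661; exercise = 6.689743; V(1,0) = max -> 8.131661
  V(1,1) = exp(-r*dt) * [p*3.038404 + (1-p)*0.000000] = 1.380008; exercise = 0.000000; V(1,1) = max -> 1.380008
  V(0,0) = exp(-r*dt) * [p*8.131661 + (1-p)*1.380008] = 4.431207; exercise = 0.780000; V(0,0) = max -> 4.431207


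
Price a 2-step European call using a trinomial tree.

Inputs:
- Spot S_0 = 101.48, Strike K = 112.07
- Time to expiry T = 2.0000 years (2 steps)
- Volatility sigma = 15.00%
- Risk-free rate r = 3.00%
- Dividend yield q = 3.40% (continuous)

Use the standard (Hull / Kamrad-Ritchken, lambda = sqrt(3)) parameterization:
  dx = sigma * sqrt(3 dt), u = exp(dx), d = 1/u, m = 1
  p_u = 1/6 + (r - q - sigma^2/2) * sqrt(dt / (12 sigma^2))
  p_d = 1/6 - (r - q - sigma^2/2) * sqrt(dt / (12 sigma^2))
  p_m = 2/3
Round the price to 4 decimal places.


dt = T/N = 1.000000; dx = sigma*sqrt(3*dt) = 0.259808
u = exp(dx) = 1.296681; d = 1/u = 0.771200
p_u = 0.137318, p_m = 0.666667, p_d = 0.196015
Discount per step: exp(-r*dt) = 0.970446
Stock lattice S(k, j) with j the centered position index:
  k=0: S(0,+0) = 101.4800
  k=1: S(1,-1) = 78.2614; S(1,+0) = 101.4800; S(1,+1) = 131.5871
  k=2: S(2,-2) = 60.3552; S(2,-1) = 78.2614; S(2,+0) = 101.4800; S(2,+1) = 131.5871; S(2,+2) = 170.6265
Terminal payoffs V(N, j) = max(S_T - K, 0):
  V(2,-2) = 0.000000; V(2,-1) = 0.000000; V(2,+0) = 0.000000; V(2,+1) = 19.517148; V(2,+2) = 58.556503
Backward induction: V(k, j) = exp(-r*dt) * [p_u * V(k+1, j+1) + p_m * V(k+1, j) + p_d * V(k+1, j-1)]
  V(1,-1) = exp(-r*dt) * [p_u*0.000000 + p_m*0.000000 + p_d*0.000000] = 0.000000
  V(1,+0) = exp(-r*dt) * [p_u*19.517148 + p_m*0.000000 + p_d*0.000000] = 2.600849
  V(1,+1) = exp(-r*dt) * [p_u*58.556503 + p_m*19.517148 + p_d*0.000000] = 20.430106
  V(0,+0) = exp(-r*dt) * [p_u*20.430106 + p_m*2.600849 + p_d*0.000000] = 4.405164

Answer: Price = V(0,0) = 4.4052


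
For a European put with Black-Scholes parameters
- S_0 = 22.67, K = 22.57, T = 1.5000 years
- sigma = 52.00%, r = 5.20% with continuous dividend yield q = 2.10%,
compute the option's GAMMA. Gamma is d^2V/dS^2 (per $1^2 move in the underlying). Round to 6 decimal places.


d1 = 0.3983888959; d2 = -0.2384784372
phi(d1) = 0.3685070671; exp(-qT) = 0.9689909565; exp(-rT) = 0.9249644265
Gamma = exp(-qT) * phi(d1) / (S * sigma * sqrt(T)) = 0.9689909565 * 0.3685070671 / (22.6700 * 0.5200 * 1.2247448714) = 0.024732

Answer: Gamma = 0.024732


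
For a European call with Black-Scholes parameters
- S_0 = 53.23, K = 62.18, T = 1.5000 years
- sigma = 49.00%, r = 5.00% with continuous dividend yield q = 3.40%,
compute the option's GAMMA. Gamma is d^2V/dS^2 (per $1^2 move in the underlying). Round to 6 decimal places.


d1 = 0.0810893457; d2 = -0.5190356412
phi(d1) = 0.3976328153; exp(-qT) = 0.9502786705; exp(-rT) = 0.9277434863
Gamma = exp(-qT) * phi(d1) / (S * sigma * sqrt(T)) = 0.9502786705 * 0.3976328153 / (53.2300 * 0.4900 * 1.2247448714) = 0.011829

Answer: Gamma = 0.011829


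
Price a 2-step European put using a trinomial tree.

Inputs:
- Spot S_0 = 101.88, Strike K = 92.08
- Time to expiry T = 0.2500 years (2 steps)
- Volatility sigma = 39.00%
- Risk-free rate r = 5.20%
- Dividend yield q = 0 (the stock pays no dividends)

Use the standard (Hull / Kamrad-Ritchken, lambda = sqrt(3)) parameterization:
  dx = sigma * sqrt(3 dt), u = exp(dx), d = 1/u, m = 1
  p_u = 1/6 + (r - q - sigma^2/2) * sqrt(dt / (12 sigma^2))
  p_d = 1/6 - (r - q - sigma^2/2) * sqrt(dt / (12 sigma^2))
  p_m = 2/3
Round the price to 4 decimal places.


Answer: Price = V(0,0) = 3.5492

Derivation:
dt = T/N = 0.125000; dx = sigma*sqrt(3*dt) = 0.238825
u = exp(dx) = 1.269757; d = 1/u = 0.787552
p_u = 0.160373, p_m = 0.666667, p_d = 0.172960
Discount per step: exp(-r*dt) = 0.993521
Stock lattice S(k, j) with j the centered position index:
  k=0: S(0,+0) = 101.8800
  k=1: S(1,-1) = 80.2358; S(1,+0) = 101.8800; S(1,+1) = 129.3628
  k=2: S(2,-2) = 63.1899; S(2,-1) = 80.2358; S(2,+0) = 101.8800; S(2,+1) = 129.3628; S(2,+2) = 164.2593
Terminal payoffs V(N, j) = max(K - S_T, 0):
  V(2,-2) = 28.890058; V(2,-1) = 11.844152; V(2,+0) = 0.000000; V(2,+1) = 0.000000; V(2,+2) = 0.000000
Backward induction: V(k, j) = exp(-r*dt) * [p_u * V(k+1, j+1) + p_m * V(k+1, j) + p_d * V(k+1, j-1)]
  V(1,-1) = exp(-r*dt) * [p_u*0.000000 + p_m*11.844152 + p_d*28.890058] = 12.809407
  V(1,+0) = exp(-r*dt) * [p_u*0.000000 + p_m*0.000000 + p_d*11.844152] = 2.035298
  V(1,+1) = exp(-r*dt) * [p_u*0.000000 + p_m*0.000000 + p_d*0.000000] = 0.000000
  V(0,+0) = exp(-r*dt) * [p_u*0.000000 + p_m*2.035298 + p_d*12.809407] = 3.549241


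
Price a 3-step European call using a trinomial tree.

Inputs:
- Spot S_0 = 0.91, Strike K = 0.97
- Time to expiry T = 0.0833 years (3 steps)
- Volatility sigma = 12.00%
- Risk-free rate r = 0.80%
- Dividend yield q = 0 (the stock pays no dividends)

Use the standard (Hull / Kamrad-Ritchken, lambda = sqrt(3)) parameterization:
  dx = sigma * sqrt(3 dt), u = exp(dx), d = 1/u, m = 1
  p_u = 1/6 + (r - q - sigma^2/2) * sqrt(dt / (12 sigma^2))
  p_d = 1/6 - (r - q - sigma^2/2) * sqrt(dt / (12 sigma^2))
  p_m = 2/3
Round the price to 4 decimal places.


Answer: Price = V(0,0) = 0.0005

Derivation:
dt = T/N = 0.027767; dx = sigma*sqrt(3*dt) = 0.034634
u = exp(dx) = 1.035241; d = 1/u = 0.965959
p_u = 0.166987, p_m = 0.666667, p_d = 0.166346
Discount per step: exp(-r*dt) = 0.999778
Stock lattice S(k, j) with j the centered position index:
  k=0: S(0,+0) = 0.9100
  k=1: S(1,-1) = 0.8790; S(1,+0) = 0.9100; S(1,+1) = 0.9421
  k=2: S(2,-2) = 0.8491; S(2,-1) = 0.8790; S(2,+0) = 0.9100; S(2,+1) = 0.9421; S(2,+2) = 0.9753
  k=3: S(3,-3) = 0.8202; S(3,-2) = 0.8491; S(3,-1) = 0.8790; S(3,+0) = 0.9100; S(3,+1) = 0.9421; S(3,+2) = 0.9753; S(3,+3) = 1.0096
Terminal payoffs V(N, j) = max(S_T - K, 0):
  V(3,-3) = 0.000000; V(3,-2) = 0.000000; V(3,-1) = 0.000000; V(3,+0) = 0.000000; V(3,+1) = 0.000000; V(3,+2) = 0.005268; V(3,+3) = 0.039638
Backward induction: V(k, j) = exp(-r*dt) * [p_u * V(k+1, j+1) + p_m * V(k+1, j) + p_d * V(k+1, j-1)]
  V(2,-2) = exp(-r*dt) * [p_u*0.000000 + p_m*0.000000 + p_d*0.000000] = 0.000000
  V(2,-1) = exp(-r*dt) * [p_u*0.000000 + p_m*0.000000 + p_d*0.000000] = 0.000000
  V(2,+0) = exp(-r*dt) * [p_u*0.000000 + p_m*0.000000 + p_d*0.000000] = 0.000000
  V(2,+1) = exp(-r*dt) * [p_u*0.005268 + p_m*0.000000 + p_d*0.000000] = 0.000880
  V(2,+2) = exp(-r*dt) * [p_u*0.039638 + p_m*0.005268 + p_d*0.000000] = 0.010129
  V(1,-1) = exp(-r*dt) * [p_u*0.000000 + p_m*0.000000 + p_d*0.000000] = 0.000000
  V(1,+0) = exp(-r*dt) * [p_u*0.000880 + p_m*0.000000 + p_d*0.000000] = 0.000147
  V(1,+1) = exp(-r*dt) * [p_u*0.010129 + p_m*0.000880 + p_d*0.000000] = 0.002277
  V(0,+0) = exp(-r*dt) * [p_u*0.002277 + p_m*0.000147 + p_d*0.000000] = 0.000478


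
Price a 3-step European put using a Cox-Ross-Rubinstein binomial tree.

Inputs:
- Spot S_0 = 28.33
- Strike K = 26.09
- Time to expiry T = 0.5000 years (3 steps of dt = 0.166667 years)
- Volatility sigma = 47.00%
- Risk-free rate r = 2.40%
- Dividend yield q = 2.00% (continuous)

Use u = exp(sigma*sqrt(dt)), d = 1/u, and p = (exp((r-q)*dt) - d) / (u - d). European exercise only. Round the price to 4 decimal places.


Answer: Price = V(0,0) = 2.7205

Derivation:
dt = T/N = 0.166667
u = exp(sigma*sqrt(dt)) = 1.211521; d = 1/u = 0.825409
p = (exp((r-q)*dt) - d) / (u - d) = 0.453905
Discount per step: exp(-r*dt) = 0.996008
Stock lattice S(k, i) with i counting down-moves:
  k=0: S(0,0) = 28.3300
  k=1: S(1,0) = 34.3224; S(1,1) = 23.3838
  k=2: S(2,0) = 41.5823; S(2,1) = 28.3300; S(2,2) = 19.3012
  k=3: S(3,0) = 50.3778; S(3,1) = 34.3224; S(3,2) = 23.3838; S(3,3) = 15.9314
Terminal payoffs V(N, i) = max(K - S_T, 0):
  V(3,0) = 0.000000; V(3,1) = 0.000000; V(3,2) = 2.706173; V(3,3) = 10.158612
Backward induction: V(k, i) = exp(-r*dt) * [p * V(k+1, i) + (1-p) * V(k+1, i+1)].
  V(2,0) = exp(-r*dt) * [p*0.000000 + (1-p)*0.000000] = 0.000000
  V(2,1) = exp(-r*dt) * [p*0.000000 + (1-p)*2.706173] = 1.471929
  V(2,2) = exp(-r*dt) * [p*2.706173 + (1-p)*10.158612] = 6.748866
  V(1,0) = exp(-r*dt) * [p*0.000000 + (1-p)*1.471929] = 0.800605
  V(1,1) = exp(-r*dt) * [p*1.471929 + (1-p)*6.748866] = 4.336260
  V(0,0) = exp(-r*dt) * [p*0.800605 + (1-p)*4.336260] = 2.720506


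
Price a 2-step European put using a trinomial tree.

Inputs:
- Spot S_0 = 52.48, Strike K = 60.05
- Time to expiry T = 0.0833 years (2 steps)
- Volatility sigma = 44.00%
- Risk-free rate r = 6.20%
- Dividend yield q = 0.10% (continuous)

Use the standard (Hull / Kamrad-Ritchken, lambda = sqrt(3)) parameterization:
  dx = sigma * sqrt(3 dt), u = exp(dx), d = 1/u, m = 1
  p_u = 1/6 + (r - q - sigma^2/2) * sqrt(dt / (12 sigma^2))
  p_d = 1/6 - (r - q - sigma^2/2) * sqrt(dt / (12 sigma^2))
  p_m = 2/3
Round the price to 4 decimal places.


dt = T/N = 0.041650; dx = sigma*sqrt(3*dt) = 0.155532
u = exp(dx) = 1.168280; d = 1/u = 0.855959
p_u = 0.161873, p_m = 0.666667, p_d = 0.171460
Discount per step: exp(-r*dt) = 0.997421
Stock lattice S(k, j) with j the centered position index:
  k=0: S(0,+0) = 52.4800
  k=1: S(1,-1) = 44.9207; S(1,+0) = 52.4800; S(1,+1) = 61.3113
  k=2: S(2,-2) = 38.4503; S(2,-1) = 44.9207; S(2,+0) = 52.4800; S(2,+1) = 61.3113; S(2,+2) = 71.6288
Terminal payoffs V(N, j) = max(K - S_T, 0):
  V(2,-2) = 21.599666; V(2,-1) = 15.129253; V(2,+0) = 7.570000; V(2,+1) = 0.000000; V(2,+2) = 0.000000
Backward induction: V(k, j) = exp(-r*dt) * [p_u * V(k+1, j+1) + p_m * V(k+1, j) + p_d * V(k+1, j-1)]
  V(1,-1) = exp(-r*dt) * [p_u*7.570000 + p_m*15.129253 + p_d*21.599666] = 14.976306
  V(1,+0) = exp(-r*dt) * [p_u*0.000000 + p_m*7.570000 + p_d*15.129253] = 7.621025
  V(1,+1) = exp(-r*dt) * [p_u*0.000000 + p_m*0.000000 + p_d*7.570000] = 1.294606
  V(0,+0) = exp(-r*dt) * [p_u*1.294606 + p_m*7.621025 + p_d*14.976306] = 7.837818

Answer: Price = V(0,0) = 7.8378


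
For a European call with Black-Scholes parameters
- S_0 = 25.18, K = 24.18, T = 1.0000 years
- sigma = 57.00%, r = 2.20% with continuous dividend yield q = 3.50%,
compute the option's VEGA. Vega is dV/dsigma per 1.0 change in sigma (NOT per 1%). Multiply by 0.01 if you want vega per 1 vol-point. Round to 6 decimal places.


Answer: Vega = 9.175813

Derivation:
d1 = 0.3332880411; d2 = -0.2367119589
phi(d1) = 0.3773889249; exp(-qT) = 0.9656054163; exp(-rT) = 0.9782402351
Vega = S * exp(-qT) * phi(d1) * sqrt(T) = 25.1800 * 0.9656054163 * 0.3773889249 * 1.0000000000 = 9.175813


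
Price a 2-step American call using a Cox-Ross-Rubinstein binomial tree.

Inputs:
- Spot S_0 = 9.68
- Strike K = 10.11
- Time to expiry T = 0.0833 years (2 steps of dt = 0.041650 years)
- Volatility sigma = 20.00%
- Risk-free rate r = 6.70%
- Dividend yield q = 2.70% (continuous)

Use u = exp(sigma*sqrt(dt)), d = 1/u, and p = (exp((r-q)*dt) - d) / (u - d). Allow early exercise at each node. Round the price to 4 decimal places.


dt = T/N = 0.041650
u = exp(sigma*sqrt(dt)) = 1.041661; d = 1/u = 0.960005
p = (exp((r-q)*dt) - d) / (u - d) = 0.510217
Discount per step: exp(-r*dt) = 0.997213
Stock lattice S(k, i) with i counting down-moves:
  k=0: S(0,0) = 9.6800
  k=1: S(1,0) = 10.0833; S(1,1) = 9.2928
  k=2: S(2,0) = 10.5034; S(2,1) = 9.6800; S(2,2) = 8.9212
Terminal payoffs V(N, i) = max(S_T - K, 0):
  V(2,0) = 0.393360; V(2,1) = 0.000000; V(2,2) = 0.000000
Backward induction: V(k, i) = exp(-r*dt) * [p * V(k+1, i) + (1-p) * V(k+1, i+1)]; then take max(V_cont, immediate exercise) for American.
  V(1,0) = exp(-r*dt) * [p*0.393360 + (1-p)*0.000000] = 0.200140; exercise = 0.000000; V(1,0) = max -> 0.200140
  V(1,1) = exp(-r*dt) * [p*0.000000 + (1-p)*0.000000] = 0.000000; exercise = 0.000000; V(1,1) = max -> 0.000000
  V(0,0) = exp(-r*dt) * [p*0.200140 + (1-p)*0.000000] = 0.101830; exercise = 0.000000; V(0,0) = max -> 0.101830

Answer: Price = V(0,0) = 0.1018


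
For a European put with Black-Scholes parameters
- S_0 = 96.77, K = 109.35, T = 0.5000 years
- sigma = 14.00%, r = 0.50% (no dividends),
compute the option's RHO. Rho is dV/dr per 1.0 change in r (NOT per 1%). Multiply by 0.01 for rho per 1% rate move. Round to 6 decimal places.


d1 = -1.1598240008; d2 = -1.2588189501
phi(d1) = 0.2036129503; exp(-qT) = 1.0000000000; exp(-rT) = 0.9975031224
N(-d2) = 0.8959521330
Rho = -K*T*exp(-rT)*N(-d2) = -109.3500 * 0.5000 * 0.9975031224 * 0.8959521330 = -48.863870

Answer: Rho = -48.863870


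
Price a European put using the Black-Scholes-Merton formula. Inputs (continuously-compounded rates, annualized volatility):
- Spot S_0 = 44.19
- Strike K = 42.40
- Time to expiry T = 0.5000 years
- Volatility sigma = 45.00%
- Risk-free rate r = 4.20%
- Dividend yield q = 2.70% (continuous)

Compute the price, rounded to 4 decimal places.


d1 = (ln(S/K) + (r - q + 0.5*sigma^2) * T) / (sigma * sqrt(T)) = 0.31262026
d2 = d1 - sigma * sqrt(T) = -0.00557779
exp(-rT) = 0.97921896; exp(-qT) = 0.98659072
P = K * exp(-rT) * N(-d2) - S_0 * exp(-qT) * N(-d1)
N(-d1) = 0.37728459; N(-d2) = 0.50222521
P = 42.4000 * 0.97921896 * 0.50222521 - 44.1900 * 0.98659072 * 0.37728459 = 4.4032

Answer: Price = 4.4032


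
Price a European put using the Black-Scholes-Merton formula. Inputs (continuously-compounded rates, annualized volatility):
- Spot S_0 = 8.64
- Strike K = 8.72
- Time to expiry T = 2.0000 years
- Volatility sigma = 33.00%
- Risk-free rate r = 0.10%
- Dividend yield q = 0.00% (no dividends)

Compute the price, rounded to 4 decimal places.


Answer: Price = 1.6314

Derivation:
d1 = (ln(S/K) + (r - q + 0.5*sigma^2) * T) / (sigma * sqrt(T)) = 0.21788177
d2 = d1 - sigma * sqrt(T) = -0.24880871
exp(-rT) = 0.99800200; exp(-qT) = 1.00000000
P = K * exp(-rT) * N(-d2) - S_0 * exp(-qT) * N(-d1)
N(-d1) = 0.41376062; N(-d2) = 0.59824562
P = 8.7200 * 0.99800200 * 0.59824562 - 8.6400 * 1.00000000 * 0.41376062 = 1.6314


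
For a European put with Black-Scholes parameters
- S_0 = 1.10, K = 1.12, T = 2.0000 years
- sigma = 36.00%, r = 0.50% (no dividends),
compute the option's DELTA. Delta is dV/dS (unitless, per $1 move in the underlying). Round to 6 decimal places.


Answer: Delta = -0.405627

Derivation:
d1 = 0.2388086090; d2 = -0.2703082735
phi(d1) = 0.3877271885; exp(-qT) = 1.0000000000; exp(-rT) = 0.9900498337
N(-d1) = 0.4056269972
Delta = -exp(-qT) * N(-d1) = -1.0000000000 * 0.4056269972 = -0.405627


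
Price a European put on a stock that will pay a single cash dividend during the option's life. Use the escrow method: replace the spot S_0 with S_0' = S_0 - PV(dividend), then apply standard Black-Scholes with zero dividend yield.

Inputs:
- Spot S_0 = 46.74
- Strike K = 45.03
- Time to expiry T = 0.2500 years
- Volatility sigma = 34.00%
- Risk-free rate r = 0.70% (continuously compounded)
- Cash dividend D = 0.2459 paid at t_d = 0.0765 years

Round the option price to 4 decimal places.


PV(D) = D * exp(-r * t_d) = 0.2459 * 0.99946464 = 0.24576836
S_0' = S_0 - PV(D) = 46.7400 - 0.24576836 = 46.49423164
d1 = (ln(S_0'/K) + (r + sigma^2/2)*T) / (sigma*sqrt(T)) = 0.28352541
d2 = d1 - sigma*sqrt(T) = 0.11352541
exp(-rT) = 0.99825153
N(-d1) = 0.38838705; N(-d2) = 0.45480701
P = K * exp(-rT) * N(-d2) - S_0' * N(-d1) = 45.0300 * 0.99825153 * 0.45480701 - 46.49423164 * 0.38838705 = 2.3864

Answer: Price = 2.3864


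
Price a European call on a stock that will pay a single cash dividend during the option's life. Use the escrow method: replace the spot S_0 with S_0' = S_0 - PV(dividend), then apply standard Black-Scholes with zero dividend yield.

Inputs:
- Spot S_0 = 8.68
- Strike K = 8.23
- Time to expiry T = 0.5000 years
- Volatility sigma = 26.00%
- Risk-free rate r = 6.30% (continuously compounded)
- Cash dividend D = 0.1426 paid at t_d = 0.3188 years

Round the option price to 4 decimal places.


Answer: Price = 0.9289

Derivation:
PV(D) = D * exp(-r * t_d) = 0.1426 * 0.98011595 = 0.13976453
S_0' = S_0 - PV(D) = 8.6800 - 0.13976453 = 8.54023547
d1 = (ln(S_0'/K) + (r + sigma^2/2)*T) / (sigma*sqrt(T)) = 0.46452871
d2 = d1 - sigma*sqrt(T) = 0.28068095
exp(-rT) = 0.96899096
N(d1) = 0.67886550; N(d2) = 0.61052244
C = S_0' * N(d1) - K * exp(-rT) * N(d2) = 8.54023547 * 0.67886550 - 8.2300 * 0.96899096 * 0.61052244 = 0.9289


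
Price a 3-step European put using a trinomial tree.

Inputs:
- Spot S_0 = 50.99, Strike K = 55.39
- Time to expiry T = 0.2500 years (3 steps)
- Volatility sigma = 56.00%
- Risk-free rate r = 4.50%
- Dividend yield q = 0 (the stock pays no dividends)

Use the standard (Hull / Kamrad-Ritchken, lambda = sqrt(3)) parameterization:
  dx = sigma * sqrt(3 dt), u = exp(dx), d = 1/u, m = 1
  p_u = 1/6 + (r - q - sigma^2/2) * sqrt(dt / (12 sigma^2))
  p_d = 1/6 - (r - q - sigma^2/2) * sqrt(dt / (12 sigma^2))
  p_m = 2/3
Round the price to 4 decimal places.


Answer: Price = V(0,0) = 8.0410

Derivation:
dt = T/N = 0.083333; dx = sigma*sqrt(3*dt) = 0.280000
u = exp(dx) = 1.323130; d = 1/u = 0.755784
p_u = 0.150030, p_m = 0.666667, p_d = 0.183304
Discount per step: exp(-r*dt) = 0.996257
Stock lattice S(k, j) with j the centered position index:
  k=0: S(0,+0) = 50.9900
  k=1: S(1,-1) = 38.5374; S(1,+0) = 50.9900; S(1,+1) = 67.4664
  k=2: S(2,-2) = 29.1260; S(2,-1) = 38.5374; S(2,+0) = 50.9900; S(2,+1) = 67.4664; S(2,+2) = 89.2668
  k=3: S(3,-3) = 22.0129; S(3,-2) = 29.1260; S(3,-1) = 38.5374; S(3,+0) = 50.9900; S(3,+1) = 67.4664; S(3,+2) = 89.2668; S(3,+3) = 118.1116
Terminal payoffs V(N, j) = max(K - S_T, 0):
  V(3,-3) = 33.377080; V(3,-2) = 26.264050; V(3,-1) = 16.852587; V(3,+0) = 4.400000; V(3,+1) = 0.000000; V(3,+2) = 0.000000; V(3,+3) = 0.000000
Backward induction: V(k, j) = exp(-r*dt) * [p_u * V(k+1, j+1) + p_m * V(k+1, j) + p_d * V(k+1, j-1)]
  V(2,-2) = exp(-r*dt) * [p_u*16.852587 + p_m*26.264050 + p_d*33.377080] = 26.057993
  V(2,-1) = exp(-r*dt) * [p_u*4.400000 + p_m*16.852587 + p_d*26.264050] = 16.646940
  V(2,+0) = exp(-r*dt) * [p_u*0.000000 + p_m*4.400000 + p_d*16.852587] = 5.999931
  V(2,+1) = exp(-r*dt) * [p_u*0.000000 + p_m*0.000000 + p_d*4.400000] = 0.803517
  V(2,+2) = exp(-r*dt) * [p_u*0.000000 + p_m*0.000000 + p_d*0.000000] = 0.000000
  V(1,-1) = exp(-r*dt) * [p_u*5.999931 + p_m*16.646940 + p_d*26.057993] = 16.711864
  V(1,+0) = exp(-r*dt) * [p_u*0.803517 + p_m*5.999931 + p_d*16.646940] = 7.145104
  V(1,+1) = exp(-r*dt) * [p_u*0.000000 + p_m*0.803517 + p_d*5.999931] = 1.629365
  V(0,+0) = exp(-r*dt) * [p_u*1.629365 + p_m*7.145104 + p_d*16.711864] = 8.040990


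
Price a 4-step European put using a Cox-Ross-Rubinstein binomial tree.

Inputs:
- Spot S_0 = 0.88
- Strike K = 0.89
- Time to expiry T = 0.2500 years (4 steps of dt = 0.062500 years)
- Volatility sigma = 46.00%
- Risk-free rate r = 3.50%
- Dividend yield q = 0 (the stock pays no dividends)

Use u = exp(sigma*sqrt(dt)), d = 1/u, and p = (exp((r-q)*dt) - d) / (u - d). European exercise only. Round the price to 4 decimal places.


dt = T/N = 0.062500
u = exp(sigma*sqrt(dt)) = 1.121873; d = 1/u = 0.891366
p = (exp((r-q)*dt) - d) / (u - d) = 0.480782
Discount per step: exp(-r*dt) = 0.997815
Stock lattice S(k, i) with i counting down-moves:
  k=0: S(0,0) = 0.8800
  k=1: S(1,0) = 0.9872; S(1,1) = 0.7844
  k=2: S(2,0) = 1.1076; S(2,1) = 0.8800; S(2,2) = 0.6992
  k=3: S(3,0) = 1.2426; S(3,1) = 0.9872; S(3,2) = 0.7844; S(3,3) = 0.6232
  k=4: S(4,0) = 1.3940; S(4,1) = 1.1076; S(4,2) = 0.8800; S(4,3) = 0.6992; S(4,4) = 0.5555
Terminal payoffs V(N, i) = max(K - S_T, 0):
  V(4,0) = 0.000000; V(4,1) = 0.000000; V(4,2) = 0.010000; V(4,3) = 0.190810; V(4,4) = 0.334470
Backward induction: V(k, i) = exp(-r*dt) * [p * V(k+1, i) + (1-p) * V(k+1, i+1)].
  V(3,0) = exp(-r*dt) * [p*0.000000 + (1-p)*0.000000] = 0.000000
  V(3,1) = exp(-r*dt) * [p*0.000000 + (1-p)*0.010000] = 0.005181
  V(3,2) = exp(-r*dt) * [p*0.010000 + (1-p)*0.190810] = 0.103653
  V(3,3) = exp(-r*dt) * [p*0.190810 + (1-p)*0.334470] = 0.264821
  V(2,0) = exp(-r*dt) * [p*0.000000 + (1-p)*0.005181] = 0.002684
  V(2,1) = exp(-r*dt) * [p*0.005181 + (1-p)*0.103653] = 0.056186
  V(2,2) = exp(-r*dt) * [p*0.103653 + (1-p)*0.264821] = 0.186925
  V(1,0) = exp(-r*dt) * [p*0.002684 + (1-p)*0.056186] = 0.030397
  V(1,1) = exp(-r*dt) * [p*0.056186 + (1-p)*0.186925] = 0.123797
  V(0,0) = exp(-r*dt) * [p*0.030397 + (1-p)*0.123797] = 0.078720

Answer: Price = V(0,0) = 0.0787


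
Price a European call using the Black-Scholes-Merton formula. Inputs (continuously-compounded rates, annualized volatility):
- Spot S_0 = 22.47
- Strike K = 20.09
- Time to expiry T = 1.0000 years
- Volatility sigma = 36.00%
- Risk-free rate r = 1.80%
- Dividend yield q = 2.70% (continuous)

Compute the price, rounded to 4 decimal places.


d1 = (ln(S/K) + (r - q + 0.5*sigma^2) * T) / (sigma * sqrt(T)) = 0.46599696
d2 = d1 - sigma * sqrt(T) = 0.10599696
exp(-rT) = 0.98216103; exp(-qT) = 0.97336124
C = S_0 * exp(-qT) * N(d1) - K * exp(-rT) * N(d2)
N(d1) = 0.67939116; N(d2) = 0.54220762
C = 22.4700 * 0.97336124 * 0.67939116 - 20.0900 * 0.98216103 * 0.54220762 = 4.1606

Answer: Price = 4.1606
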